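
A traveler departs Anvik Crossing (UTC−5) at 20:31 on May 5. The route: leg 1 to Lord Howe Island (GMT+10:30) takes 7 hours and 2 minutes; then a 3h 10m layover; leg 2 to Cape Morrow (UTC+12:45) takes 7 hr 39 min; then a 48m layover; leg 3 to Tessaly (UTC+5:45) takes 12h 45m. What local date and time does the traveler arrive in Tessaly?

Convert departure to UTC: 20:31 + 5:00 = 01:31 UTC on May 6.
Add 7 hours and 2 minutes leg 1 → 08:33 UTC.
Add 3 hours and 10 minutes layover in Lord Howe Island → 11:43 UTC.
Add 7 hours 39 minutes leg 2 → 19:22 UTC.
Add 48 minutes layover in Cape Morrow → 20:10 UTC.
Add 12 hours 45 minutes leg 3 → 08:55 UTC (May 7).
Tessaly is UTC+5:45, so local arrival = 08:55 + 5:45 = 14:40 on May 7.

14:40 on May 7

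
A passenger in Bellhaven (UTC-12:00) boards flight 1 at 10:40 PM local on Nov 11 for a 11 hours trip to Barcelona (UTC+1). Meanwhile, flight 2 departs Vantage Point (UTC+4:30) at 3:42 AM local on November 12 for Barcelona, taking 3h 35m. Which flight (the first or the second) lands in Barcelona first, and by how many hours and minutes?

Flight 1 in UTC: 10:40 PM + 12:00 = 10:40 AM on Nov 12.
+11 hours → arrive 9:40 PM UTC on Nov 12.
Flight 2 in UTC: 3:42 AM − 4:30 = 11:12 PM on Nov 11.
+3 hours 35 minutes → arrive 2:47 AM UTC on Nov 12.
Flight 2 lands earlier by 18 hours 53 minutes.

the second, by 18 hours 53 minutes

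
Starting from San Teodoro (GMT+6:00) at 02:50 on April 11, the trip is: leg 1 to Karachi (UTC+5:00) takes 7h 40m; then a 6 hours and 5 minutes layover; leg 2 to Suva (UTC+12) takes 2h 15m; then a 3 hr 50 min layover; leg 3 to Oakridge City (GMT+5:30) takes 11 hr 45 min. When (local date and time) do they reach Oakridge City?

Convert departure to UTC: 02:50 − 6:00 = 20:50 UTC on Apr 10.
Add 7 hours and 40 minutes leg 1 → 04:30 UTC (Apr 11).
Add 6 hours and 5 minutes layover in Karachi → 10:35 UTC.
Add 2 hours 15 minutes leg 2 → 12:50 UTC.
Add 3 hours and 50 minutes layover in Suva → 16:40 UTC.
Add 11 hours 45 minutes leg 3 → 04:25 UTC (Apr 12).
Oakridge City is UTC+5:30, so local arrival = 04:25 + 5:30 = 09:55 on Apr 12.

09:55 on April 12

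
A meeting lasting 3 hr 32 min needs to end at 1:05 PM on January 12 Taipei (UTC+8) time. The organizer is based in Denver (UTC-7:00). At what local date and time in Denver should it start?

Target end time in UTC: 1:05 PM − 8:00 = 5:05 AM on Jan 12.
Subtract 3 hours 32 minutes → start 1:33 AM UTC on Jan 12.
Denver is UTC−7:00: 1:33 AM − 7:00 = 6:33 PM on Jan 11.

6:33 PM on January 11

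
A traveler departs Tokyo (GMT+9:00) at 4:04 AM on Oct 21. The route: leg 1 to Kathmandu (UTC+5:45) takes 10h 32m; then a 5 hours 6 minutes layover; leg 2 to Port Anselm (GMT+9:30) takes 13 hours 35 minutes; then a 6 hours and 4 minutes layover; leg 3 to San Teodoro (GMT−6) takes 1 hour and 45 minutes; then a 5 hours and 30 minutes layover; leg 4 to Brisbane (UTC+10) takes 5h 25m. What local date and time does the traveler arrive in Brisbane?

5:01 AM on Oct 23

Convert departure to UTC: 4:04 AM − 9:00 = 7:04 PM UTC on Oct 20.
Add 10 hours and 32 minutes leg 1 → 5:36 AM UTC (Oct 21).
Add 5 hours and 6 minutes layover in Kathmandu → 10:42 AM UTC.
Add 13 hours and 35 minutes leg 2 → 12:17 AM UTC (Oct 22).
Add 6 hours 4 minutes layover in Port Anselm → 6:21 AM UTC.
Add 1 hour 45 minutes leg 3 → 8:06 AM UTC.
Add 5 hours and 30 minutes layover in San Teodoro → 1:36 PM UTC.
Add 5 hours 25 minutes leg 4 → 7:01 PM UTC.
Brisbane is UTC+10:00, so local arrival = 7:01 PM + 10:00 = 5:01 AM on Oct 23.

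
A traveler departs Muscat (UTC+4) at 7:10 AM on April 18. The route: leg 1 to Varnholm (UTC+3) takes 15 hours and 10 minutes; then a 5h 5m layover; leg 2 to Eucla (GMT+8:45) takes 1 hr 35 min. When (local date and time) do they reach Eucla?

9:45 AM on April 19

Convert departure to UTC: 7:10 AM − 4:00 = 3:10 AM UTC on Apr 18.
Add 15 hours and 10 minutes leg 1 → 6:20 PM UTC.
Add 5 hours and 5 minutes layover in Varnholm → 11:25 PM UTC.
Add 1 hour 35 minutes leg 2 → 1:00 AM UTC (Apr 19).
Eucla is UTC+8:45, so local arrival = 1:00 AM + 8:45 = 9:45 AM on Apr 19.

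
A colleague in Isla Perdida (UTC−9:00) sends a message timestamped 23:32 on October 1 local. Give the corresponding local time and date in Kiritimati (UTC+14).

22:32 on October 2

In UTC: 23:32 + 9:00 = 08:32 on Oct 2.
Kiritimati is UTC+14:00: 08:32 + 14:00 = 22:32 on Oct 2.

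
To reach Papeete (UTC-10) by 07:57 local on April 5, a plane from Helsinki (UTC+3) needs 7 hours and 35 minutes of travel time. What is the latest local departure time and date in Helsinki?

13:22 on Apr 5

Target arrival in UTC: 07:57 + 10:00 = 17:57 on Apr 5.
Subtract 7 hours 35 minutes → departure 10:22 UTC on Apr 5.
Helsinki is UTC+3:00: 10:22 + 3:00 = 13:22 on Apr 5.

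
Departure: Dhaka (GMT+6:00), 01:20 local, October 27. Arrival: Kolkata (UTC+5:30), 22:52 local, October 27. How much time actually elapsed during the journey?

Departure in UTC: 01:20 − 6:00 = 19:20 on Oct 26.
Arrival in UTC: 22:52 − 5:30 = 17:22 on Oct 27.
Elapsed = 17:22 − 19:20 (+1 day) = 22 hours 2 minutes.

22 hours 2 minutes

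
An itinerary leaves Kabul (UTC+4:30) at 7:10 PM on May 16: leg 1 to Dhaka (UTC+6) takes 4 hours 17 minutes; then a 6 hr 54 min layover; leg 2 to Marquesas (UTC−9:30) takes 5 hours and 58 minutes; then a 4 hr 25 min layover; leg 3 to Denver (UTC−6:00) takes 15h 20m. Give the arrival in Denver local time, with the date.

9:34 PM on May 17

Convert departure to UTC: 7:10 PM − 4:30 = 2:40 PM UTC on May 16.
Add 4 hours and 17 minutes leg 1 → 6:57 PM UTC.
Add 6 hours 54 minutes layover in Dhaka → 1:51 AM UTC (May 17).
Add 5 hours and 58 minutes leg 2 → 7:49 AM UTC.
Add 4 hours and 25 minutes layover in Marquesas → 12:14 PM UTC.
Add 15 hours and 20 minutes leg 3 → 3:34 AM UTC (May 18).
Denver is UTC−6:00, so local arrival = 3:34 AM − 6:00 = 9:34 PM on May 17.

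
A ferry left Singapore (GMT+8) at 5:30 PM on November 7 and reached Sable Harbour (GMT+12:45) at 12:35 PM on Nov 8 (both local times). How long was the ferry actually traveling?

Sable Harbour is 4:45 ahead of Singapore.
Clock-face elapsed time (ignoring zones) is 19 hours 5 minutes.
Actual elapsed = 19 hours 5 minutes − 4:45 = 14 hours 20 minutes.

14 hours 20 minutes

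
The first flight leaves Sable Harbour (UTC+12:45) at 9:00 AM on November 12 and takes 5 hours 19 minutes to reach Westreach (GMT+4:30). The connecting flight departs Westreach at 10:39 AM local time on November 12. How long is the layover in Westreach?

4 hours 35 minutes

Convert departure to UTC: 9:00 AM − 12:45 = 8:15 PM UTC on Nov 11.
Add 5 hours 19 minutes flight time → 1:34 AM UTC (Nov 12).
Westreach is UTC+4:30, so local arrival = 1:34 AM + 4:30 = 6:04 AM on Nov 12.
Layover = 10:39 AM − 6:04 AM = 4 hours 35 minutes.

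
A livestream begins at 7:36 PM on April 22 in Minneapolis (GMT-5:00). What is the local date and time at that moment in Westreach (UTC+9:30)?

Westreach is 14:30 ahead of Minneapolis.
Shift by the zone difference: 7:36 PM + 14:30 = 10:06 AM on Apr 23 in Westreach.

10:06 AM on April 23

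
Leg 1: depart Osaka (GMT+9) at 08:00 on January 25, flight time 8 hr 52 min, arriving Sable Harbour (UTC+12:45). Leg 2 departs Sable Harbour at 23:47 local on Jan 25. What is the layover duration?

3 hours 10 minutes

Convert departure to UTC: 08:00 − 9:00 = 23:00 UTC on Jan 24.
Add 8 hours 52 minutes flight time → 07:52 UTC (Jan 25).
Sable Harbour is UTC+12:45, so local arrival = 07:52 + 12:45 = 20:37 on Jan 25.
Layover = 23:47 − 20:37 = 3 hours 10 minutes.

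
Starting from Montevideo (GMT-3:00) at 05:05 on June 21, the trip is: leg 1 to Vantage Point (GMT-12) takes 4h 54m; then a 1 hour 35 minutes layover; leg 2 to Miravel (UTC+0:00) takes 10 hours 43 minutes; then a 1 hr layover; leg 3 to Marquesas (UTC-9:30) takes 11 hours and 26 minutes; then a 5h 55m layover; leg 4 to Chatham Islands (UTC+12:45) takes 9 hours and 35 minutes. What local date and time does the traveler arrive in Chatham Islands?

17:58 on Jun 23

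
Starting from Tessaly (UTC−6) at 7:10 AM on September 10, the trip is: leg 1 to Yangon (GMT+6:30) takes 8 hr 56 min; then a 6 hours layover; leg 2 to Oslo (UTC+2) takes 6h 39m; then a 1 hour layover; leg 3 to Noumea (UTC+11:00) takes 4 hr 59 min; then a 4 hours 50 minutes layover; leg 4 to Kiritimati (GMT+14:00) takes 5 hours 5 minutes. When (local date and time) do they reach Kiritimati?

4:39 PM on September 12

Convert departure to UTC: 7:10 AM + 6:00 = 1:10 PM UTC on Sep 10.
Add 8 hours 56 minutes leg 1 → 10:06 PM UTC.
Add 6 hours layover in Yangon → 4:06 AM UTC (Sep 11).
Add 6 hours 39 minutes leg 2 → 10:45 AM UTC.
Add 1 hour layover in Oslo → 11:45 AM UTC.
Add 4 hours and 59 minutes leg 3 → 4:44 PM UTC.
Add 4 hours 50 minutes layover in Noumea → 9:34 PM UTC.
Add 5 hours 5 minutes leg 4 → 2:39 AM UTC (Sep 12).
Kiritimati is UTC+14:00, so local arrival = 2:39 AM + 14:00 = 4:39 PM on Sep 12.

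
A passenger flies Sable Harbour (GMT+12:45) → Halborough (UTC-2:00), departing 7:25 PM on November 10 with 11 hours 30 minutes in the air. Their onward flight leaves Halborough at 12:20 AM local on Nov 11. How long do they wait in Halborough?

8 hours 10 minutes

Convert departure to UTC: 7:25 PM − 12:45 = 6:40 AM UTC on Nov 10.
Add 11 hours 30 minutes flight time → 6:10 PM UTC.
Halborough is UTC−2:00, so local arrival = 6:10 PM − 2:00 = 4:10 PM on Nov 10.
Layover = 12:20 AM − 4:10 PM (+1 day) = 8 hours 10 minutes.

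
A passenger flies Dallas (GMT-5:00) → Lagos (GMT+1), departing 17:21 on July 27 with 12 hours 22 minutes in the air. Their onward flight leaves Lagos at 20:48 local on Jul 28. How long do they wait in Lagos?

9 hours 5 minutes

Convert departure to UTC: 17:21 + 5:00 = 22:21 UTC on Jul 27.
Add 12 hours 22 minutes flight time → 10:43 UTC (Jul 28).
Lagos is UTC+1:00, so local arrival = 10:43 + 1:00 = 11:43 on Jul 28.
Layover = 20:48 − 11:43 = 9 hours 5 minutes.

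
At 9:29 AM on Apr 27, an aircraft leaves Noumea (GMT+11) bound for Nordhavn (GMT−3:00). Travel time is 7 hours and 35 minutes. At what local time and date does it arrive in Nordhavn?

Convert departure to UTC: 9:29 AM − 11:00 = 10:29 PM UTC on Apr 26.
Add 7 hours and 35 minutes travel time → 6:04 AM UTC (Apr 27).
Nordhavn is UTC−3:00, so local arrival = 6:04 AM − 3:00 = 3:04 AM on Apr 27.

3:04 AM on April 27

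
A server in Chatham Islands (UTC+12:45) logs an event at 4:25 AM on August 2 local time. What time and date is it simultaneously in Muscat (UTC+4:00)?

In UTC: 4:25 AM − 12:45 = 3:40 PM on Aug 1.
Muscat is UTC+4:00: 3:40 PM + 4:00 = 7:40 PM on Aug 1.

7:40 PM on August 1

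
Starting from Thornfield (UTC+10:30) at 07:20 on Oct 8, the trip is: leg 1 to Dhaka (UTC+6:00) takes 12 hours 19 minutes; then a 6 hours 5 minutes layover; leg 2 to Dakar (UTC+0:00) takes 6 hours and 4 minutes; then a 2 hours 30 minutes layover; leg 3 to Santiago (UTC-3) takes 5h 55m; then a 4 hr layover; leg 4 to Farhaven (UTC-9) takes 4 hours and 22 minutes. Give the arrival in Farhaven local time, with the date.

Convert departure to UTC: 07:20 − 10:30 = 20:50 UTC on Oct 7.
Add 12 hours and 19 minutes leg 1 → 09:09 UTC (Oct 8).
Add 6 hours and 5 minutes layover in Dhaka → 15:14 UTC.
Add 6 hours and 4 minutes leg 2 → 21:18 UTC.
Add 2 hours and 30 minutes layover in Dakar → 23:48 UTC.
Add 5 hours and 55 minutes leg 3 → 05:43 UTC (Oct 9).
Add 4 hours layover in Santiago → 09:43 UTC.
Add 4 hours and 22 minutes leg 4 → 14:05 UTC.
Farhaven is UTC−9:00, so local arrival = 14:05 − 9:00 = 05:05 on Oct 9.

05:05 on October 9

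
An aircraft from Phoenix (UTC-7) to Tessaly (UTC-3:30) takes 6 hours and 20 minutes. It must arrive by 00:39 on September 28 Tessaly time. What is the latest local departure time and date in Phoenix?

Target arrival in UTC: 00:39 + 3:30 = 04:09 on Sep 28.
Subtract 6 hours and 20 minutes → departure 21:49 UTC on Sep 27.
Phoenix is UTC−7:00: 21:49 − 7:00 = 14:49 on Sep 27.

14:49 on September 27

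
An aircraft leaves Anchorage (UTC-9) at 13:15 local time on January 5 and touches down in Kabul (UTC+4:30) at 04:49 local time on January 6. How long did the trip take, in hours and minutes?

2 hours 4 minutes

Kabul is 13:30 ahead of Anchorage.
Clock-face elapsed time (ignoring zones) is 15 hours 34 minutes.
Actual elapsed = 15 hours 34 minutes − 13:30 = 2 hours 4 minutes.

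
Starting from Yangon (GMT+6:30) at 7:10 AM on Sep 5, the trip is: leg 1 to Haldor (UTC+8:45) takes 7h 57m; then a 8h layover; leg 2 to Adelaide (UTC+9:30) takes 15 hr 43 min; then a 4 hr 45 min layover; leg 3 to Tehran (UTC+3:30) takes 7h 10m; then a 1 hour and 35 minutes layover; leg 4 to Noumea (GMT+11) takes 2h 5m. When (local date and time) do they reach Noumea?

Convert departure to UTC: 7:10 AM − 6:30 = 12:40 AM UTC on Sep 5.
Add 7 hours 57 minutes leg 1 → 8:37 AM UTC.
Add 8 hours layover in Haldor → 4:37 PM UTC.
Add 15 hours 43 minutes leg 2 → 8:20 AM UTC (Sep 6).
Add 4 hours and 45 minutes layover in Adelaide → 1:05 PM UTC.
Add 7 hours and 10 minutes leg 3 → 8:15 PM UTC.
Add 1 hour 35 minutes layover in Tehran → 9:50 PM UTC.
Add 2 hours 5 minutes leg 4 → 11:55 PM UTC.
Noumea is UTC+11:00, so local arrival = 11:55 PM + 11:00 = 10:55 AM on Sep 7.

10:55 AM on Sep 7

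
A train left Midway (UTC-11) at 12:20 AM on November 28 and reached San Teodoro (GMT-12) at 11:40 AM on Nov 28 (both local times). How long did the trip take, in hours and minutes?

12 hours 20 minutes

San Teodoro is 1:00 behind Midway.
Clock-face elapsed time (ignoring zones) is 11 hours 20 minutes.
Actual elapsed = 11 hours 20 minutes + 1:00 = 12 hours 20 minutes.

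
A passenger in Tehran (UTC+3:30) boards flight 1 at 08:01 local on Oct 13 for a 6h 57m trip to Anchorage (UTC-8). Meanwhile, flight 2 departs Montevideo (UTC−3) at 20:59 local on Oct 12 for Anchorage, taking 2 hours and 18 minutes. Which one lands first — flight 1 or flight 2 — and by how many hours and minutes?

Flight 1 in UTC: 08:01 − 3:30 = 04:31 on Oct 13.
+6 hours and 57 minutes → arrive 11:28 UTC on Oct 13.
Flight 2 in UTC: 20:59 + 3:00 = 23:59 on Oct 12.
+2 hours and 18 minutes → arrive 02:17 UTC on Oct 13.
Flight 2 lands earlier by 9 hours 11 minutes.

the second, by 9 hours 11 minutes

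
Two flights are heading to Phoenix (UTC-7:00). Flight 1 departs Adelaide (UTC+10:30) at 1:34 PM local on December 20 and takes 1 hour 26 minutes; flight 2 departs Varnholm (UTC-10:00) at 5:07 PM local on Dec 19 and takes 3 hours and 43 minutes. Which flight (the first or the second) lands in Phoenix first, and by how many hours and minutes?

the first, by 2 hours 20 minutes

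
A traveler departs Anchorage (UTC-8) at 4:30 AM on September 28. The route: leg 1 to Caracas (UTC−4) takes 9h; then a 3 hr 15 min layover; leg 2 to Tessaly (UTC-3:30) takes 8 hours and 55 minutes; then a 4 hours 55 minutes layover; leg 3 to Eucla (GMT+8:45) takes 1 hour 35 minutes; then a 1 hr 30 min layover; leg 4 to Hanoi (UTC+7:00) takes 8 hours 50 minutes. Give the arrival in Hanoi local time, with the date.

9:30 AM on Sep 30

Convert departure to UTC: 4:30 AM + 8:00 = 12:30 PM UTC on Sep 28.
Add 9 hours leg 1 → 9:30 PM UTC.
Add 3 hours 15 minutes layover in Caracas → 12:45 AM UTC (Sep 29).
Add 8 hours 55 minutes leg 2 → 9:40 AM UTC.
Add 4 hours 55 minutes layover in Tessaly → 2:35 PM UTC.
Add 1 hour and 35 minutes leg 3 → 4:10 PM UTC.
Add 1 hour and 30 minutes layover in Eucla → 5:40 PM UTC.
Add 8 hours and 50 minutes leg 4 → 2:30 AM UTC (Sep 30).
Hanoi is UTC+7:00, so local arrival = 2:30 AM + 7:00 = 9:30 AM on Sep 30.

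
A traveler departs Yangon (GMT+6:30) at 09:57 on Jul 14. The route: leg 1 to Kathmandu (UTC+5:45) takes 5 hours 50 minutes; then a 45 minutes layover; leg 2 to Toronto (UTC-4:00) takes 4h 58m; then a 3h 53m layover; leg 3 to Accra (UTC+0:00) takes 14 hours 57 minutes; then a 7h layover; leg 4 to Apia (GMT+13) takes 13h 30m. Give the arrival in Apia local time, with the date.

Convert departure to UTC: 09:57 − 6:30 = 03:27 UTC on Jul 14.
Add 5 hours 50 minutes leg 1 → 09:17 UTC.
Add 45 minutes layover in Kathmandu → 10:02 UTC.
Add 4 hours 58 minutes leg 2 → 15:00 UTC.
Add 3 hours and 53 minutes layover in Toronto → 18:53 UTC.
Add 14 hours and 57 minutes leg 3 → 09:50 UTC (Jul 15).
Add 7 hours layover in Accra → 16:50 UTC.
Add 13 hours and 30 minutes leg 4 → 06:20 UTC (Jul 16).
Apia is UTC+13:00, so local arrival = 06:20 + 13:00 = 19:20 on Jul 16.

19:20 on Jul 16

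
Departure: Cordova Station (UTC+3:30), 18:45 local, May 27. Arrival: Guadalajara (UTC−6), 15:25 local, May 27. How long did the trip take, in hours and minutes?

Departure in UTC: 18:45 − 3:30 = 15:15 on May 27.
Arrival in UTC: 15:25 + 6:00 = 21:25 on May 27.
Elapsed = 21:25 − 15:15 = 6 hours 10 minutes.

6 hours 10 minutes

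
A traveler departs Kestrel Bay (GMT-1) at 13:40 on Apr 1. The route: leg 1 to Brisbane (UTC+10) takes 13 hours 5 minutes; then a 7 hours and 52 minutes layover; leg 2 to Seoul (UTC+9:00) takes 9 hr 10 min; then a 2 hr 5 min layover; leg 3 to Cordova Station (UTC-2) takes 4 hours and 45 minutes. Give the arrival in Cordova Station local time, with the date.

Convert departure to UTC: 13:40 + 1:00 = 14:40 UTC on Apr 1.
Add 13 hours and 5 minutes leg 1 → 03:45 UTC (Apr 2).
Add 7 hours 52 minutes layover in Brisbane → 11:37 UTC.
Add 9 hours 10 minutes leg 2 → 20:47 UTC.
Add 2 hours 5 minutes layover in Seoul → 22:52 UTC.
Add 4 hours 45 minutes leg 3 → 03:37 UTC (Apr 3).
Cordova Station is UTC−2:00, so local arrival = 03:37 − 2:00 = 01:37 on Apr 3.

01:37 on April 3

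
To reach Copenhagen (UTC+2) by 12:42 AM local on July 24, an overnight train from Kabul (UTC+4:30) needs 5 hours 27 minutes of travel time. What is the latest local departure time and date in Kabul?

Target arrival in UTC: 12:42 AM − 2:00 = 10:42 PM on Jul 23.
Subtract 5 hours 27 minutes → departure 5:15 PM UTC on Jul 23.
Kabul is UTC+4:30: 5:15 PM + 4:30 = 9:45 PM on Jul 23.

9:45 PM on July 23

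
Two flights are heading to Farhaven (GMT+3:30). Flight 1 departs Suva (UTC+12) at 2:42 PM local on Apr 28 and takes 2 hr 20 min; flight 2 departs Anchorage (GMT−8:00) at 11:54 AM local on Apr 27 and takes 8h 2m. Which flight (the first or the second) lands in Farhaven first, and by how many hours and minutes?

Flight 1 in UTC: 2:42 PM − 12:00 = 2:42 AM on Apr 28.
+2 hours 20 minutes → arrive 5:02 AM UTC on Apr 28.
Flight 2 in UTC: 11:54 AM + 8:00 = 7:54 PM on Apr 27.
+8 hours and 2 minutes → arrive 3:56 AM UTC on Apr 28.
Flight 2 lands earlier by 1 hour 6 minutes.

the second, by 1 hour 6 minutes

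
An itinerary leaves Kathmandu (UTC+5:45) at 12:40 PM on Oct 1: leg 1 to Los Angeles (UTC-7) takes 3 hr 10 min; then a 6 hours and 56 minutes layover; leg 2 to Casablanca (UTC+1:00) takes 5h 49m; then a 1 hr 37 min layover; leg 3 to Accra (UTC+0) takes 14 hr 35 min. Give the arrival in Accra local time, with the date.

3:02 PM on October 2

Convert departure to UTC: 12:40 PM − 5:45 = 6:55 AM UTC on Oct 1.
Add 3 hours and 10 minutes leg 1 → 10:05 AM UTC.
Add 6 hours and 56 minutes layover in Los Angeles → 5:01 PM UTC.
Add 5 hours 49 minutes leg 2 → 10:50 PM UTC.
Add 1 hour 37 minutes layover in Casablanca → 12:27 AM UTC (Oct 2).
Add 14 hours 35 minutes leg 3 → 3:02 PM UTC.
Accra is UTC+0, so local arrival is the same: 3:02 PM on Oct 2.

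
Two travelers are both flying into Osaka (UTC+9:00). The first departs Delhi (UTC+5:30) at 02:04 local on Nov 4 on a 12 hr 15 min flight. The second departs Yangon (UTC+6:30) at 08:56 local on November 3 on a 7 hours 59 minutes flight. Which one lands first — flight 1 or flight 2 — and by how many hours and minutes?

the second, by 22 hours 24 minutes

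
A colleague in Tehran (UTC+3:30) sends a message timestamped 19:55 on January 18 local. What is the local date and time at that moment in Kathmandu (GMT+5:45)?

22:10 on January 18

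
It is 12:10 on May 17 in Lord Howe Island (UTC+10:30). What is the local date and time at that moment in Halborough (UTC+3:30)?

In UTC: 12:10 − 10:30 = 01:40 on May 17.
Halborough is UTC+3:30: 01:40 + 3:30 = 05:10 on May 17.

05:10 on May 17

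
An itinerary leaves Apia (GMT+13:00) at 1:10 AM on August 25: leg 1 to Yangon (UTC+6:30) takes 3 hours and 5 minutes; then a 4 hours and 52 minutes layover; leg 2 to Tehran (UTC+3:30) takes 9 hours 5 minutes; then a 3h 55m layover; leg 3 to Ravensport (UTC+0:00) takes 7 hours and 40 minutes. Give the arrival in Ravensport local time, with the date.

Convert departure to UTC: 1:10 AM − 13:00 = 12:10 PM UTC on Aug 24.
Add 3 hours 5 minutes leg 1 → 3:15 PM UTC.
Add 4 hours 52 minutes layover in Yangon → 8:07 PM UTC.
Add 9 hours 5 minutes leg 2 → 5:12 AM UTC (Aug 25).
Add 3 hours and 55 minutes layover in Tehran → 9:07 AM UTC.
Add 7 hours and 40 minutes leg 3 → 4:47 PM UTC.
Ravensport is UTC+0, so local arrival is the same: 4:47 PM on Aug 25.

4:47 PM on Aug 25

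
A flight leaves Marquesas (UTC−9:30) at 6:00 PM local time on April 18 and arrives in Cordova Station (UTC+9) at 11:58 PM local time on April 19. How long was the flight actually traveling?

Cordova Station is 18:30 ahead of Marquesas.
Clock-face elapsed time (ignoring zones) is 29 hours 58 minutes.
Actual elapsed = 29 hours 58 minutes − 18:30 = 11 hours 28 minutes.

11 hours 28 minutes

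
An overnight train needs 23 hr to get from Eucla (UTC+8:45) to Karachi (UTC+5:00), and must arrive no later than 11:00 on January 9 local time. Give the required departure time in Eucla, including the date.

Target arrival in UTC: 11:00 − 5:00 = 06:00 on Jan 9.
Subtract 23 hours → departure 07:00 UTC on Jan 8.
Eucla is UTC+8:45: 07:00 + 8:45 = 15:45 on Jan 8.

15:45 on January 8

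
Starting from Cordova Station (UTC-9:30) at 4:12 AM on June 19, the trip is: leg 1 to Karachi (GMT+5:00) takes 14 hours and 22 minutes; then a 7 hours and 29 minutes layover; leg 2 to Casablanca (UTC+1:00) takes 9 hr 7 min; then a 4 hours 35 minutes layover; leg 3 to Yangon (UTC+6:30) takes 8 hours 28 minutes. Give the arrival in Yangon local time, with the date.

Convert departure to UTC: 4:12 AM + 9:30 = 1:42 PM UTC on Jun 19.
Add 14 hours and 22 minutes leg 1 → 4:04 AM UTC (Jun 20).
Add 7 hours and 29 minutes layover in Karachi → 11:33 AM UTC.
Add 9 hours 7 minutes leg 2 → 8:40 PM UTC.
Add 4 hours and 35 minutes layover in Casablanca → 1:15 AM UTC (Jun 21).
Add 8 hours and 28 minutes leg 3 → 9:43 AM UTC.
Yangon is UTC+6:30, so local arrival = 9:43 AM + 6:30 = 4:13 PM on Jun 21.

4:13 PM on June 21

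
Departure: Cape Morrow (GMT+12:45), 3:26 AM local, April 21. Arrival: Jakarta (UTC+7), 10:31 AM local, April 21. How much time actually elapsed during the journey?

12 hours 50 minutes

Departure in UTC: 3:26 AM − 12:45 = 2:41 PM on Apr 20.
Arrival in UTC: 10:31 AM − 7:00 = 3:31 AM on Apr 21.
Elapsed = 3:31 AM − 2:41 PM (+1 day) = 12 hours 50 minutes.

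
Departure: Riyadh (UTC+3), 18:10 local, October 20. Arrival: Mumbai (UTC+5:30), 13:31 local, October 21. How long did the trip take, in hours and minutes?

Departure in UTC: 18:10 − 3:00 = 15:10 on Oct 20.
Arrival in UTC: 13:31 − 5:30 = 08:01 on Oct 21.
Elapsed = 08:01 − 15:10 (+1 day) = 16 hours 51 minutes.

16 hours 51 minutes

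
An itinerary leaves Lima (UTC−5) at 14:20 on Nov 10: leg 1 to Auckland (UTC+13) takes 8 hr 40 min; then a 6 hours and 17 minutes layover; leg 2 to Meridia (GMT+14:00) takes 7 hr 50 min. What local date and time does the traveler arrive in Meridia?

08:07 on November 12

Convert departure to UTC: 14:20 + 5:00 = 19:20 UTC on Nov 10.
Add 8 hours 40 minutes leg 1 → 04:00 UTC (Nov 11).
Add 6 hours 17 minutes layover in Auckland → 10:17 UTC.
Add 7 hours 50 minutes leg 2 → 18:07 UTC.
Meridia is UTC+14:00, so local arrival = 18:07 + 14:00 = 08:07 on Nov 12.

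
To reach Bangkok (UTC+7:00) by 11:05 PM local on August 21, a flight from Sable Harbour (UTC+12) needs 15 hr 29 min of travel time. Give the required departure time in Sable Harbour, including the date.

12:36 PM on August 21

Target arrival in UTC: 11:05 PM − 7:00 = 4:05 PM on Aug 21.
Subtract 15 hours 29 minutes → departure 12:36 AM UTC on Aug 21.
Sable Harbour is UTC+12:00: 12:36 AM + 12:00 = 12:36 PM on Aug 21.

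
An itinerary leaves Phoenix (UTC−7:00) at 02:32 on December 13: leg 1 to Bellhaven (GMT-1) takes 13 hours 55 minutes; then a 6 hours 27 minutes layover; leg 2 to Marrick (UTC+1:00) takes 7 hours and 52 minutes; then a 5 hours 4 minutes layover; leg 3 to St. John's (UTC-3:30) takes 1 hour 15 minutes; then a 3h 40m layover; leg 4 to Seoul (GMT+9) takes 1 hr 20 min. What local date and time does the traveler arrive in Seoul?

Convert departure to UTC: 02:32 + 7:00 = 09:32 UTC on Dec 13.
Add 13 hours and 55 minutes leg 1 → 23:27 UTC.
Add 6 hours 27 minutes layover in Bellhaven → 05:54 UTC (Dec 14).
Add 7 hours and 52 minutes leg 2 → 13:46 UTC.
Add 5 hours and 4 minutes layover in Marrick → 18:50 UTC.
Add 1 hour and 15 minutes leg 3 → 20:05 UTC.
Add 3 hours 40 minutes layover in St. John's → 23:45 UTC.
Add 1 hour and 20 minutes leg 4 → 01:05 UTC (Dec 15).
Seoul is UTC+9:00, so local arrival = 01:05 + 9:00 = 10:05 on Dec 15.

10:05 on December 15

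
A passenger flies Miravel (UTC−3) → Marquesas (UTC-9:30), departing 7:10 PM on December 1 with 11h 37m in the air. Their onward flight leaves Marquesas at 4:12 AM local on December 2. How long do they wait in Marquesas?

3 hours 55 minutes

Convert departure to UTC: 7:10 PM + 3:00 = 10:10 PM UTC on Dec 1.
Add 11 hours and 37 minutes flight time → 9:47 AM UTC (Dec 2).
Marquesas is UTC−9:30, so local arrival = 9:47 AM − 9:30 = 12:17 AM on Dec 2.
Layover = 4:12 AM − 12:17 AM = 3 hours 55 minutes.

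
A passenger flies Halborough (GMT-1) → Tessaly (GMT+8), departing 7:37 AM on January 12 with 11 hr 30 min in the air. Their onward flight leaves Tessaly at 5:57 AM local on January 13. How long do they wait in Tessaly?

Convert departure to UTC: 7:37 AM + 1:00 = 8:37 AM UTC on Jan 12.
Add 11 hours 30 minutes flight time → 8:07 PM UTC.
Tessaly is UTC+8:00, so local arrival = 8:07 PM + 8:00 = 4:07 AM on Jan 13.
Layover = 5:57 AM − 4:07 AM = 1 hour 50 minutes.

1 hour 50 minutes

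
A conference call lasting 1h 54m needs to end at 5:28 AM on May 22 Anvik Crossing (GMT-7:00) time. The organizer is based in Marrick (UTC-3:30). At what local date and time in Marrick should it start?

7:04 AM on May 22

Target end time in UTC: 5:28 AM + 7:00 = 12:28 PM on May 22.
Subtract 1 hour 54 minutes → start 10:34 AM UTC on May 22.
Marrick is UTC−3:30: 10:34 AM − 3:30 = 7:04 AM on May 22.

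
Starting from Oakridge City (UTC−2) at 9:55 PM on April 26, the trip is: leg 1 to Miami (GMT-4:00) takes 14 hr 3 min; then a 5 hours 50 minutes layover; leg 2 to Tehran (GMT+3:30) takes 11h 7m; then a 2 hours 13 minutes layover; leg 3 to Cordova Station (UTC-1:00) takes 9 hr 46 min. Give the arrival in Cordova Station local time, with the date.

Convert departure to UTC: 9:55 PM + 2:00 = 11:55 PM UTC on Apr 26.
Add 14 hours and 3 minutes leg 1 → 1:58 PM UTC (Apr 27).
Add 5 hours and 50 minutes layover in Miami → 7:48 PM UTC.
Add 11 hours 7 minutes leg 2 → 6:55 AM UTC (Apr 28).
Add 2 hours and 13 minutes layover in Tehran → 9:08 AM UTC.
Add 9 hours 46 minutes leg 3 → 6:54 PM UTC.
Cordova Station is UTC−1:00, so local arrival = 6:54 PM − 1:00 = 5:54 PM on Apr 28.

5:54 PM on April 28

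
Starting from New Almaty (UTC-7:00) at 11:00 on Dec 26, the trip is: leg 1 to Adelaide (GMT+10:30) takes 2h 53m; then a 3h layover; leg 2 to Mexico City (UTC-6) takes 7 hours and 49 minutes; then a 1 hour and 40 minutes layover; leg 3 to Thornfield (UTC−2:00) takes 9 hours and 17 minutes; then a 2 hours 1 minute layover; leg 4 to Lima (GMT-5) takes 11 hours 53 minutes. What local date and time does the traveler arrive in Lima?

03:33 on December 28

Convert departure to UTC: 11:00 + 7:00 = 18:00 UTC on Dec 26.
Add 2 hours 53 minutes leg 1 → 20:53 UTC.
Add 3 hours layover in Adelaide → 23:53 UTC.
Add 7 hours and 49 minutes leg 2 → 07:42 UTC (Dec 27).
Add 1 hour and 40 minutes layover in Mexico City → 09:22 UTC.
Add 9 hours 17 minutes leg 3 → 18:39 UTC.
Add 2 hours and 1 minute layover in Thornfield → 20:40 UTC.
Add 11 hours and 53 minutes leg 4 → 08:33 UTC (Dec 28).
Lima is UTC−5:00, so local arrival = 08:33 − 5:00 = 03:33 on Dec 28.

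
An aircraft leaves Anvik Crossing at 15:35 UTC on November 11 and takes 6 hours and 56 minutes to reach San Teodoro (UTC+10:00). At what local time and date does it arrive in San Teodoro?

08:31 on Nov 12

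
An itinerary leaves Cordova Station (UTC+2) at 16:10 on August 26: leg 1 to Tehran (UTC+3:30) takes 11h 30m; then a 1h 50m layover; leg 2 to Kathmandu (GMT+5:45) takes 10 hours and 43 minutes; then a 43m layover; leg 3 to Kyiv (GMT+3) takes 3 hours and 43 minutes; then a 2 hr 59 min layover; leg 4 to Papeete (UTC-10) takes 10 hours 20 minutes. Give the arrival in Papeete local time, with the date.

Convert departure to UTC: 16:10 − 2:00 = 14:10 UTC on Aug 26.
Add 11 hours and 30 minutes leg 1 → 01:40 UTC (Aug 27).
Add 1 hour 50 minutes layover in Tehran → 03:30 UTC.
Add 10 hours 43 minutes leg 2 → 14:13 UTC.
Add 43 minutes layover in Kathmandu → 14:56 UTC.
Add 3 hours 43 minutes leg 3 → 18:39 UTC.
Add 2 hours 59 minutes layover in Kyiv → 21:38 UTC.
Add 10 hours and 20 minutes leg 4 → 07:58 UTC (Aug 28).
Papeete is UTC−10:00, so local arrival = 07:58 − 10:00 = 21:58 on Aug 27.

21:58 on August 27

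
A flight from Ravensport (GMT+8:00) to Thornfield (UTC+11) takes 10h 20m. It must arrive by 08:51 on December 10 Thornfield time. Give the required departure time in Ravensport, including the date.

Target arrival in UTC: 08:51 − 11:00 = 21:51 on Dec 9.
Subtract 10 hours 20 minutes → departure 11:31 UTC on Dec 9.
Ravensport is UTC+8:00: 11:31 + 8:00 = 19:31 on Dec 9.

19:31 on December 9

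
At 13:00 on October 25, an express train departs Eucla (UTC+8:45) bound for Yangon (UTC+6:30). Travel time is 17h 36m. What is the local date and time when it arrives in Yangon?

04:21 on October 26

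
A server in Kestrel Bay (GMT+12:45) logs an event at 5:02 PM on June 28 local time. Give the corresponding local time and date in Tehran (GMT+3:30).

7:47 AM on June 28

Tehran is 9:15 behind Kestrel Bay.
Shift by the zone difference: 5:02 PM − 9:15 = 7:47 AM on Jun 28 in Tehran.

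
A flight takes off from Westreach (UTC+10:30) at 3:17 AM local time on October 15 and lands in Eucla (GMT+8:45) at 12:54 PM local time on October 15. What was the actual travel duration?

11 hours 22 minutes

Departure in UTC: 3:17 AM − 10:30 = 4:47 PM on Oct 14.
Arrival in UTC: 12:54 PM − 8:45 = 4:09 AM on Oct 15.
Elapsed = 4:09 AM − 4:47 PM (+1 day) = 11 hours 22 minutes.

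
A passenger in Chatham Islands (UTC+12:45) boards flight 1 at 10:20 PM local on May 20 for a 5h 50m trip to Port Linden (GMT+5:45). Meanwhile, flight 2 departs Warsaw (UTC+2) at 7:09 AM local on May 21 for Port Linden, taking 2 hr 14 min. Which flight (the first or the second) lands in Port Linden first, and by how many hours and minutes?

Flight 1 in UTC: 10:20 PM − 12:45 = 9:35 AM on May 20.
+5 hours 50 minutes → arrive 3:25 PM UTC on May 20.
Flight 2 in UTC: 7:09 AM − 2:00 = 5:09 AM on May 21.
+2 hours and 14 minutes → arrive 7:23 AM UTC on May 21.
Flight 1 lands earlier by 15 hours 58 minutes.

the first, by 15 hours 58 minutes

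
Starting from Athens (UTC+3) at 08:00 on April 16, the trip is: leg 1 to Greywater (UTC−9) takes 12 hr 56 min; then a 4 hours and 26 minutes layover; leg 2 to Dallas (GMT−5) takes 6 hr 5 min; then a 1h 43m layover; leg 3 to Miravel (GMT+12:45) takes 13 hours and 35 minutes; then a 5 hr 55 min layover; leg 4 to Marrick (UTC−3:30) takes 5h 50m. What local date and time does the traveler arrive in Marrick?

04:00 on April 18

Convert departure to UTC: 08:00 − 3:00 = 05:00 UTC on Apr 16.
Add 12 hours 56 minutes leg 1 → 17:56 UTC.
Add 4 hours 26 minutes layover in Greywater → 22:22 UTC.
Add 6 hours and 5 minutes leg 2 → 04:27 UTC (Apr 17).
Add 1 hour and 43 minutes layover in Dallas → 06:10 UTC.
Add 13 hours 35 minutes leg 3 → 19:45 UTC.
Add 5 hours and 55 minutes layover in Miravel → 01:40 UTC (Apr 18).
Add 5 hours and 50 minutes leg 4 → 07:30 UTC.
Marrick is UTC−3:30, so local arrival = 07:30 − 3:30 = 04:00 on Apr 18.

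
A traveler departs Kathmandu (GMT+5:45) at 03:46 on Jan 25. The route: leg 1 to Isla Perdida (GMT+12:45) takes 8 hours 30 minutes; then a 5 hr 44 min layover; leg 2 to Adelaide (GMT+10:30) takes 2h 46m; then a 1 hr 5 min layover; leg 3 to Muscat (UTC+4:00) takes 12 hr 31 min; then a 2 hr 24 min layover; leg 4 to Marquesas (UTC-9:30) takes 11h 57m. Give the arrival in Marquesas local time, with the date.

Convert departure to UTC: 03:46 − 5:45 = 22:01 UTC on Jan 24.
Add 8 hours 30 minutes leg 1 → 06:31 UTC (Jan 25).
Add 5 hours and 44 minutes layover in Isla Perdida → 12:15 UTC.
Add 2 hours 46 minutes leg 2 → 15:01 UTC.
Add 1 hour and 5 minutes layover in Adelaide → 16:06 UTC.
Add 12 hours 31 minutes leg 3 → 04:37 UTC (Jan 26).
Add 2 hours and 24 minutes layover in Muscat → 07:01 UTC.
Add 11 hours and 57 minutes leg 4 → 18:58 UTC.
Marquesas is UTC−9:30, so local arrival = 18:58 − 9:30 = 09:28 on Jan 26.

09:28 on January 26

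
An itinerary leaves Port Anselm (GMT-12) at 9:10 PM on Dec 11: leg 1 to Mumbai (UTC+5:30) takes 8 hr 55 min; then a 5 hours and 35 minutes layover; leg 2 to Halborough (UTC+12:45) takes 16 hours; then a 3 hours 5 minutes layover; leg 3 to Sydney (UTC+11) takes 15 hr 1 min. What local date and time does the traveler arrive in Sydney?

Convert departure to UTC: 9:10 PM + 12:00 = 9:10 AM UTC on Dec 12.
Add 8 hours 55 minutes leg 1 → 6:05 PM UTC.
Add 5 hours and 35 minutes layover in Mumbai → 11:40 PM UTC.
Add 16 hours leg 2 → 3:40 PM UTC (Dec 13).
Add 3 hours 5 minutes layover in Halborough → 6:45 PM UTC.
Add 15 hours and 1 minute leg 3 → 9:46 AM UTC (Dec 14).
Sydney is UTC+11:00, so local arrival = 9:46 AM + 11:00 = 8:46 PM on Dec 14.

8:46 PM on Dec 14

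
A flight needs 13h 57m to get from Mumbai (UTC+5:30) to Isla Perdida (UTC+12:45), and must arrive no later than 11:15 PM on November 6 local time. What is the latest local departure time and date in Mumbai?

Target arrival in UTC: 11:15 PM − 12:45 = 10:30 AM on Nov 6.
Subtract 13 hours 57 minutes → departure 8:33 PM UTC on Nov 5.
Mumbai is UTC+5:30: 8:33 PM + 5:30 = 2:03 AM on Nov 6.

2:03 AM on November 6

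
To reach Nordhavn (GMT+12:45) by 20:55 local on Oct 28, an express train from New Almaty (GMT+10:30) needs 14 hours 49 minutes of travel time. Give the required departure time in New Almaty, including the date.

03:51 on October 28

Target arrival in UTC: 20:55 − 12:45 = 08:10 on Oct 28.
Subtract 14 hours and 49 minutes → departure 17:21 UTC on Oct 27.
New Almaty is UTC+10:30: 17:21 + 10:30 = 03:51 on Oct 28.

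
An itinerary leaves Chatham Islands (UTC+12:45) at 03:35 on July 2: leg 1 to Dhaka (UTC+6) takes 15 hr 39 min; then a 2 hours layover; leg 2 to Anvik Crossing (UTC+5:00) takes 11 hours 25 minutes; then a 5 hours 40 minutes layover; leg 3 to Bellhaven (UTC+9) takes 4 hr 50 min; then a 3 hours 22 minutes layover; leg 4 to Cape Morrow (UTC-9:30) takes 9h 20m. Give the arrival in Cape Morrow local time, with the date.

09:36 on July 3

Convert departure to UTC: 03:35 − 12:45 = 14:50 UTC on Jul 1.
Add 15 hours and 39 minutes leg 1 → 06:29 UTC (Jul 2).
Add 2 hours layover in Dhaka → 08:29 UTC.
Add 11 hours 25 minutes leg 2 → 19:54 UTC.
Add 5 hours 40 minutes layover in Anvik Crossing → 01:34 UTC (Jul 3).
Add 4 hours 50 minutes leg 3 → 06:24 UTC.
Add 3 hours 22 minutes layover in Bellhaven → 09:46 UTC.
Add 9 hours 20 minutes leg 4 → 19:06 UTC.
Cape Morrow is UTC−9:30, so local arrival = 19:06 − 9:30 = 09:36 on Jul 3.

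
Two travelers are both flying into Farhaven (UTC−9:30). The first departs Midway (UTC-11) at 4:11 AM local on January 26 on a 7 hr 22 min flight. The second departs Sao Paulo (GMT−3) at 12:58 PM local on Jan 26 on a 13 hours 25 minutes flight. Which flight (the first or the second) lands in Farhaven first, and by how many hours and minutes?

the first, by 6 hours 50 minutes

Flight 1 in UTC: 4:11 AM + 11:00 = 3:11 PM on Jan 26.
+7 hours 22 minutes → arrive 10:33 PM UTC on Jan 26.
Flight 2 in UTC: 12:58 PM + 3:00 = 3:58 PM on Jan 26.
+13 hours and 25 minutes → arrive 5:23 AM UTC on Jan 27.
Flight 1 lands earlier by 6 hours 50 minutes.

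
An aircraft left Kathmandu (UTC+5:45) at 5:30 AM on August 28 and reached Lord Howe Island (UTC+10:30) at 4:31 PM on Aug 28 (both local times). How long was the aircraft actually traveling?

6 hours 16 minutes

Lord Howe Island is 4:45 ahead of Kathmandu.
Clock-face elapsed time (ignoring zones) is 11 hours 1 minute.
Actual elapsed = 11 hours 1 minute − 4:45 = 6 hours 16 minutes.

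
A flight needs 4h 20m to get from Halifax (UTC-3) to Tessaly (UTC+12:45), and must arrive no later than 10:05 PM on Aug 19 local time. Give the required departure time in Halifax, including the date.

2:00 AM on Aug 19

Target arrival in UTC: 10:05 PM − 12:45 = 9:20 AM on Aug 19.
Subtract 4 hours and 20 minutes → departure 5:00 AM UTC on Aug 19.
Halifax is UTC−3:00: 5:00 AM − 3:00 = 2:00 AM on Aug 19.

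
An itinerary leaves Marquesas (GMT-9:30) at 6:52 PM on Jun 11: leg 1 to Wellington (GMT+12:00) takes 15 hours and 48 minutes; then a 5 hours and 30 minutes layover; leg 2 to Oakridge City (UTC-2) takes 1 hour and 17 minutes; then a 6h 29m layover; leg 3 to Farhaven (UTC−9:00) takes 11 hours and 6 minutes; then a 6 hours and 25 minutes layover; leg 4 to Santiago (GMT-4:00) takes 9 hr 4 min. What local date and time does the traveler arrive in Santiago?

8:01 AM on June 14

Convert departure to UTC: 6:52 PM + 9:30 = 4:22 AM UTC on Jun 12.
Add 15 hours 48 minutes leg 1 → 8:10 PM UTC.
Add 5 hours 30 minutes layover in Wellington → 1:40 AM UTC (Jun 13).
Add 1 hour 17 minutes leg 2 → 2:57 AM UTC.
Add 6 hours and 29 minutes layover in Oakridge City → 9:26 AM UTC.
Add 11 hours and 6 minutes leg 3 → 8:32 PM UTC.
Add 6 hours 25 minutes layover in Farhaven → 2:57 AM UTC (Jun 14).
Add 9 hours 4 minutes leg 4 → 12:01 PM UTC.
Santiago is UTC−4:00, so local arrival = 12:01 PM − 4:00 = 8:01 AM on Jun 14.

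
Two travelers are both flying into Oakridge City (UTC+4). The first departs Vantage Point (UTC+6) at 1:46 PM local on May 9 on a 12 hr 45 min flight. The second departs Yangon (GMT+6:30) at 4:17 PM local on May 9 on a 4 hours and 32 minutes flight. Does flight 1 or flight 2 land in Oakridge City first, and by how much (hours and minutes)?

Flight 1 in UTC: 1:46 PM − 6:00 = 7:46 AM on May 9.
+12 hours 45 minutes → arrive 8:31 PM UTC on May 9.
Flight 2 in UTC: 4:17 PM − 6:30 = 9:47 AM on May 9.
+4 hours and 32 minutes → arrive 2:19 PM UTC on May 9.
Flight 2 lands earlier by 6 hours 12 minutes.

the second, by 6 hours 12 minutes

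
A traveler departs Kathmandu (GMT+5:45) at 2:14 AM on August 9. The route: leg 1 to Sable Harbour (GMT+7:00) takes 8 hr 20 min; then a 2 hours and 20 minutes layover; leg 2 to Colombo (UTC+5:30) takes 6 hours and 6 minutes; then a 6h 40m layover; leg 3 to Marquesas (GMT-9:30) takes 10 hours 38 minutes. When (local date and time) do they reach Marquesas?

Convert departure to UTC: 2:14 AM − 5:45 = 8:29 PM UTC on Aug 8.
Add 8 hours 20 minutes leg 1 → 4:49 AM UTC (Aug 9).
Add 2 hours 20 minutes layover in Sable Harbour → 7:09 AM UTC.
Add 6 hours 6 minutes leg 2 → 1:15 PM UTC.
Add 6 hours and 40 minutes layover in Colombo → 7:55 PM UTC.
Add 10 hours 38 minutes leg 3 → 6:33 AM UTC (Aug 10).
Marquesas is UTC−9:30, so local arrival = 6:33 AM − 9:30 = 9:03 PM on Aug 9.

9:03 PM on Aug 9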